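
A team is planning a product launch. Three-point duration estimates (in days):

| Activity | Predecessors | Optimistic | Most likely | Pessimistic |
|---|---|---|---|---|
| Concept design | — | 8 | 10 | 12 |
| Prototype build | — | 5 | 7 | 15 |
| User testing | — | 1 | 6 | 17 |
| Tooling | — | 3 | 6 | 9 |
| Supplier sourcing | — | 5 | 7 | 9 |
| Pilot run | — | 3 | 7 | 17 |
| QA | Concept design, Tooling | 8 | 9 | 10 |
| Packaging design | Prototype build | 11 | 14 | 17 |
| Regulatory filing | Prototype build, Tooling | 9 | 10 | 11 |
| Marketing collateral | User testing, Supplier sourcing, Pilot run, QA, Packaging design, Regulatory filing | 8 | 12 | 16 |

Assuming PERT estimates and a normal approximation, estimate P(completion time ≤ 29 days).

te_Concept design = (8 + 4·10 + 12)/6 = 60/6 = 10; σ²_Concept design = ((12−8)/6)² = 0.444
te_Prototype build = (5 + 4·7 + 15)/6 = 48/6 = 8; σ²_Prototype build = ((15−5)/6)² = 2.778
te_User testing = (1 + 4·6 + 17)/6 = 42/6 = 7; σ²_User testing = ((17−1)/6)² = 7.111
te_Tooling = (3 + 4·6 + 9)/6 = 36/6 = 6; σ²_Tooling = ((9−3)/6)² = 1.000
te_Supplier sourcing = (5 + 4·7 + 9)/6 = 42/6 = 7; σ²_Supplier sourcing = ((9−5)/6)² = 0.444
te_Pilot run = (3 + 4·7 + 17)/6 = 48/6 = 8; σ²_Pilot run = ((17−3)/6)² = 5.444
te_QA = (8 + 4·9 + 10)/6 = 54/6 = 9; σ²_QA = ((10−8)/6)² = 0.111
te_Packaging design = (11 + 4·14 + 17)/6 = 84/6 = 14; σ²_Packaging design = ((17−11)/6)² = 1.000
te_Regulatory filing = (9 + 4·10 + 11)/6 = 60/6 = 10; σ²_Regulatory filing = ((11−9)/6)² = 0.111
te_Marketing collateral = (8 + 4·12 + 16)/6 = 72/6 = 12; σ²_Marketing collateral = ((16−8)/6)² = 1.778

Forward pass:
ES_Concept design = 0; EF_Concept design = 10
ES_Prototype build = 0; EF_Prototype build = 8
ES_User testing = 0; EF_User testing = 7
ES_Tooling = 0; EF_Tooling = 6
ES_Supplier sourcing = 0; EF_Supplier sourcing = 7
ES_Pilot run = 0; EF_Pilot run = 8
ES_QA = max(EF_Concept design=10, EF_Tooling=6) = 10; EF_QA = 10+9 = 19
ES_Packaging design = 8; EF_Packaging design = 8+14 = 22
ES_Regulatory filing = max(EF_Prototype build=8, EF_Tooling=6) = 8; EF_Regulatory filing = 8+10 = 18
ES_Marketing collateral = max(EF_User testing=7, EF_Supplier sourcing=7, EF_Pilot run=8, EF_QA=19, EF_Packaging design=22, EF_Regulatory filing=18) = 22; EF_Marketing collateral = 22+12 = 34
Expected project duration μ = 34 days. Critical path: Prototype build → Packaging design → Marketing collateral.

Variance along critical path = 2.778 + 1.000 + 1.778 = 5.556; σ = √5.556 = 2.357 days.
Z = (29 − 34) / 2.357 = -2.121
P(T ≤ 29) = Φ(-2.121) ≈ 0.017

0.017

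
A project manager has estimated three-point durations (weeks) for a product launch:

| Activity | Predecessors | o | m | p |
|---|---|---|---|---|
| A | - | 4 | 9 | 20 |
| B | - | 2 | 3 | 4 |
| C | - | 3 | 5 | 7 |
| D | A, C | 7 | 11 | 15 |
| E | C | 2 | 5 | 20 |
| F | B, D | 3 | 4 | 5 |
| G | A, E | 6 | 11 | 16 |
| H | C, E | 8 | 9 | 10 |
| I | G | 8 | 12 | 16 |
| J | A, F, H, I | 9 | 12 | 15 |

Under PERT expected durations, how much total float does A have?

2 weeks

te_A = (4 + 4·9 + 20)/6 = 60/6 = 10
te_B = (2 + 4·3 + 4)/6 = 18/6 = 3
te_C = (3 + 4·5 + 7)/6 = 30/6 = 5
te_D = (7 + 4·11 + 15)/6 = 66/6 = 11
te_E = (2 + 4·5 + 20)/6 = 42/6 = 7
te_F = (3 + 4·4 + 5)/6 = 24/6 = 4
te_G = (6 + 4·11 + 16)/6 = 66/6 = 11
te_H = (8 + 4·9 + 10)/6 = 54/6 = 9
te_I = (8 + 4·12 + 16)/6 = 72/6 = 12
te_J = (9 + 4·12 + 15)/6 = 72/6 = 12

Forward pass:
ES_A = 0; EF_A = 10
ES_B = 0; EF_B = 3
ES_C = 0; EF_C = 5
ES_D = max(EF_A=10, EF_C=5) = 10; EF_D = 10+11 = 21
ES_E = 5; EF_E = 5+7 = 12
ES_F = max(EF_B=3, EF_D=21) = 21; EF_F = 21+4 = 25
ES_G = max(EF_A=10, EF_E=12) = 12; EF_G = 12+11 = 23
ES_H = max(EF_C=5, EF_E=12) = 12; EF_H = 12+9 = 21
ES_I = 23; EF_I = 23+12 = 35
ES_J = max(EF_A=10, EF_F=25, EF_H=21, EF_I=35) = 35; EF_J = 35+12 = 47
Expected project duration μ = 47 weeks. Critical path: C → E → G → I → J.

Backward pass:
LF_J = 47; LS_J = 47−12 = 35
LF_I = LS_J = 35; LS_I = 35−12 = 23
LF_H = LS_J = 35; LS_H = 35−9 = 26
LF_G = LS_I = 23; LS_G = 23−11 = 12
LF_F = LS_J = 35; LS_F = 35−4 = 31
LF_E = min(LS_G=12, LS_H=26) = 12; LS_E = 12−7 = 5
LF_D = LS_F = 31; LS_D = 31−11 = 20
LF_C = min(LS_D=20, LS_E=5, LS_H=26) = 5; LS_C = 5−5 = 0
LF_B = LS_F = 31; LS_B = 31−3 = 28
LF_A = min(LS_D=20, LS_G=12, LS_J=35) = 12; LS_A = 12−10 = 2
Slack_A = LS_A − ES_A = 2 − 0 = 2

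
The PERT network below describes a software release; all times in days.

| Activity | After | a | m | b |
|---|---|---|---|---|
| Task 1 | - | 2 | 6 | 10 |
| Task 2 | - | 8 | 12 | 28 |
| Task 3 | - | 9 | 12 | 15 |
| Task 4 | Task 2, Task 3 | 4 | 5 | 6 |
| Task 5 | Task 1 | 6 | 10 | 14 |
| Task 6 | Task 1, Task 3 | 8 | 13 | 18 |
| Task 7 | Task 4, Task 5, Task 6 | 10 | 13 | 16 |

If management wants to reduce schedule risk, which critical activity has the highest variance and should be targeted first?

Task 6

te_Task 1 = (2 + 4·6 + 10)/6 = 36/6 = 6; σ²_Task 1 = ((10−2)/6)² = 1.778
te_Task 2 = (8 + 4·12 + 28)/6 = 84/6 = 14; σ²_Task 2 = ((28−8)/6)² = 11.111
te_Task 3 = (9 + 4·12 + 15)/6 = 72/6 = 12; σ²_Task 3 = ((15−9)/6)² = 1.000
te_Task 4 = (4 + 4·5 + 6)/6 = 30/6 = 5; σ²_Task 4 = ((6−4)/6)² = 0.111
te_Task 5 = (6 + 4·10 + 14)/6 = 60/6 = 10; σ²_Task 5 = ((14−6)/6)² = 1.778
te_Task 6 = (8 + 4·13 + 18)/6 = 78/6 = 13; σ²_Task 6 = ((18−8)/6)² = 2.778
te_Task 7 = (10 + 4·13 + 16)/6 = 78/6 = 13; σ²_Task 7 = ((16−10)/6)² = 1.000

Forward pass:
ES_Task 1 = 0; EF_Task 1 = 6
ES_Task 2 = 0; EF_Task 2 = 14
ES_Task 3 = 0; EF_Task 3 = 12
ES_Task 4 = max(EF_Task 2=14, EF_Task 3=12) = 14; EF_Task 4 = 14+5 = 19
ES_Task 5 = 6; EF_Task 5 = 6+10 = 16
ES_Task 6 = max(EF_Task 1=6, EF_Task 3=12) = 12; EF_Task 6 = 12+13 = 25
ES_Task 7 = max(EF_Task 4=19, EF_Task 5=16, EF_Task 6=25) = 25; EF_Task 7 = 25+13 = 38
Expected project duration μ = 38 days. Critical path: Task 3 → Task 6 → Task 7.

Variances on critical path: σ²_Task 3=1.000, σ²_Task 6=2.778, σ²_Task 7=1.000.
Largest is σ²_Task 6 = 2.778.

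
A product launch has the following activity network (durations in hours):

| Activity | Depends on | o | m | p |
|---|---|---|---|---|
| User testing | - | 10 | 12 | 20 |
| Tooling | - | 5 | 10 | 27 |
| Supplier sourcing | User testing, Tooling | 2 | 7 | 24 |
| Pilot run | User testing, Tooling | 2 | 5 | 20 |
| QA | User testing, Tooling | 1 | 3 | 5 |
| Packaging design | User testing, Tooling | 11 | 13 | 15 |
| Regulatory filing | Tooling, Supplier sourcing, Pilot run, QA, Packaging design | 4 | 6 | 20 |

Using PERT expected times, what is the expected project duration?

34 hours

te_User testing = (10 + 4·12 + 20)/6 = 78/6 = 13
te_Tooling = (5 + 4·10 + 27)/6 = 72/6 = 12
te_Supplier sourcing = (2 + 4·7 + 24)/6 = 54/6 = 9
te_Pilot run = (2 + 4·5 + 20)/6 = 42/6 = 7
te_QA = (1 + 4·3 + 5)/6 = 18/6 = 3
te_Packaging design = (11 + 4·13 + 15)/6 = 78/6 = 13
te_Regulatory filing = (4 + 4·6 + 20)/6 = 48/6 = 8

Forward pass:
ES_User testing = 0; EF_User testing = 13
ES_Tooling = 0; EF_Tooling = 12
ES_Supplier sourcing = max(EF_User testing=13, EF_Tooling=12) = 13; EF_Supplier sourcing = 13+9 = 22
ES_Pilot run = max(EF_User testing=13, EF_Tooling=12) = 13; EF_Pilot run = 13+7 = 20
ES_QA = max(EF_User testing=13, EF_Tooling=12) = 13; EF_QA = 13+3 = 16
ES_Packaging design = max(EF_User testing=13, EF_Tooling=12) = 13; EF_Packaging design = 13+13 = 26
ES_Regulatory filing = max(EF_Tooling=12, EF_Supplier sourcing=22, EF_Pilot run=20, EF_QA=16, EF_Packaging design=26) = 26; EF_Regulatory filing = 26+8 = 34
Expected project duration μ = 34 hours. Critical path: User testing → Packaging design → Regulatory filing.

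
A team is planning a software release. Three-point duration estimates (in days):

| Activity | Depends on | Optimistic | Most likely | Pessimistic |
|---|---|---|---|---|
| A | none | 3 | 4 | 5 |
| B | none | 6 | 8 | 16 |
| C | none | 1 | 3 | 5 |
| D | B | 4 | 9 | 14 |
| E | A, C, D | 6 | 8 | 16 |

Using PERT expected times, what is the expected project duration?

te_A = (3 + 4·4 + 5)/6 = 24/6 = 4
te_B = (6 + 4·8 + 16)/6 = 54/6 = 9
te_C = (1 + 4·3 + 5)/6 = 18/6 = 3
te_D = (4 + 4·9 + 14)/6 = 54/6 = 9
te_E = (6 + 4·8 + 16)/6 = 54/6 = 9

Forward pass:
ES_A = 0; EF_A = 4
ES_B = 0; EF_B = 9
ES_C = 0; EF_C = 3
ES_D = 9; EF_D = 9+9 = 18
ES_E = max(EF_A=4, EF_C=3, EF_D=18) = 18; EF_E = 18+9 = 27
Expected project duration μ = 27 days. Critical path: B → D → E.

27 days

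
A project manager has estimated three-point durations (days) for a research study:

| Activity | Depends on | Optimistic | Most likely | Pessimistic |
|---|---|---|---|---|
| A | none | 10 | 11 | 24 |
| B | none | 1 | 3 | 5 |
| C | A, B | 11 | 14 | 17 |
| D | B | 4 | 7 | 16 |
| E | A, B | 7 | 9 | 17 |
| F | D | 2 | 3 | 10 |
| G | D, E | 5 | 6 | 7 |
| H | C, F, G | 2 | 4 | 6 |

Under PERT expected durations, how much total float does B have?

10 days

te_A = (10 + 4·11 + 24)/6 = 78/6 = 13
te_B = (1 + 4·3 + 5)/6 = 18/6 = 3
te_C = (11 + 4·14 + 17)/6 = 84/6 = 14
te_D = (4 + 4·7 + 16)/6 = 48/6 = 8
te_E = (7 + 4·9 + 17)/6 = 60/6 = 10
te_F = (2 + 4·3 + 10)/6 = 24/6 = 4
te_G = (5 + 4·6 + 7)/6 = 36/6 = 6
te_H = (2 + 4·4 + 6)/6 = 24/6 = 4

Forward pass:
ES_A = 0; EF_A = 13
ES_B = 0; EF_B = 3
ES_C = max(EF_A=13, EF_B=3) = 13; EF_C = 13+14 = 27
ES_D = 3; EF_D = 3+8 = 11
ES_E = max(EF_A=13, EF_B=3) = 13; EF_E = 13+10 = 23
ES_F = 11; EF_F = 11+4 = 15
ES_G = max(EF_D=11, EF_E=23) = 23; EF_G = 23+6 = 29
ES_H = max(EF_C=27, EF_F=15, EF_G=29) = 29; EF_H = 29+4 = 33
Expected project duration μ = 33 days. Critical path: A → E → G → H.

Backward pass:
LF_H = 33; LS_H = 33−4 = 29
LF_G = LS_H = 29; LS_G = 29−6 = 23
LF_F = LS_H = 29; LS_F = 29−4 = 25
LF_E = LS_G = 23; LS_E = 23−10 = 13
LF_D = min(LS_F=25, LS_G=23) = 23; LS_D = 23−8 = 15
LF_C = LS_H = 29; LS_C = 29−14 = 15
LF_B = min(LS_C=15, LS_D=15, LS_E=13) = 13; LS_B = 13−3 = 10
LF_A = min(LS_C=15, LS_E=13) = 13; LS_A = 13−13 = 0
Slack_B = LS_B − ES_B = 10 − 0 = 10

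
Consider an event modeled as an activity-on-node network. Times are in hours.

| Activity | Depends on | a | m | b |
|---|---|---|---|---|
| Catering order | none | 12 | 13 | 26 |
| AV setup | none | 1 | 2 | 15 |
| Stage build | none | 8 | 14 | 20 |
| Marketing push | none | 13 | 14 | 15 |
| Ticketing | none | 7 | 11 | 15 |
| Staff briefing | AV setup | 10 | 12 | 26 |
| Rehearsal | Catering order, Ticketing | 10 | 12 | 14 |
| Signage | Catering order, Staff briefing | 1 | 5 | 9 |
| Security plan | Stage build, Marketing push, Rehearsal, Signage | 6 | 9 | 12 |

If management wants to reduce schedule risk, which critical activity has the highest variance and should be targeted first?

te_Catering order = (12 + 4·13 + 26)/6 = 90/6 = 15; σ²_Catering order = ((26−12)/6)² = 5.444
te_AV setup = (1 + 4·2 + 15)/6 = 24/6 = 4; σ²_AV setup = ((15−1)/6)² = 5.444
te_Stage build = (8 + 4·14 + 20)/6 = 84/6 = 14; σ²_Stage build = ((20−8)/6)² = 4.000
te_Marketing push = (13 + 4·14 + 15)/6 = 84/6 = 14; σ²_Marketing push = ((15−13)/6)² = 0.111
te_Ticketing = (7 + 4·11 + 15)/6 = 66/6 = 11; σ²_Ticketing = ((15−7)/6)² = 1.778
te_Staff briefing = (10 + 4·12 + 26)/6 = 84/6 = 14; σ²_Staff briefing = ((26−10)/6)² = 7.111
te_Rehearsal = (10 + 4·12 + 14)/6 = 72/6 = 12; σ²_Rehearsal = ((14−10)/6)² = 0.444
te_Signage = (1 + 4·5 + 9)/6 = 30/6 = 5; σ²_Signage = ((9−1)/6)² = 1.778
te_Security plan = (6 + 4·9 + 12)/6 = 54/6 = 9; σ²_Security plan = ((12−6)/6)² = 1.000

Forward pass:
ES_Catering order = 0; EF_Catering order = 15
ES_AV setup = 0; EF_AV setup = 4
ES_Stage build = 0; EF_Stage build = 14
ES_Marketing push = 0; EF_Marketing push = 14
ES_Ticketing = 0; EF_Ticketing = 11
ES_Staff briefing = 4; EF_Staff briefing = 4+14 = 18
ES_Rehearsal = max(EF_Catering order=15, EF_Ticketing=11) = 15; EF_Rehearsal = 15+12 = 27
ES_Signage = max(EF_Catering order=15, EF_Staff briefing=18) = 18; EF_Signage = 18+5 = 23
ES_Security plan = max(EF_Stage build=14, EF_Marketing push=14, EF_Rehearsal=27, EF_Signage=23) = 27; EF_Security plan = 27+9 = 36
Expected project duration μ = 36 hours. Critical path: Catering order → Rehearsal → Security plan.

Variances on critical path: σ²_Catering order=5.444, σ²_Rehearsal=0.444, σ²_Security plan=1.000.
Largest is σ²_Catering order = 5.444.

Catering order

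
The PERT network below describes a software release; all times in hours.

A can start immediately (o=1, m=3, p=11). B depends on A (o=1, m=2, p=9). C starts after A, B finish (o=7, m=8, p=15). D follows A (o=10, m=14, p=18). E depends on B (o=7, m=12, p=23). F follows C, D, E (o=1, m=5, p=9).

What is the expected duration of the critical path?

25 hours

te_A = (1 + 4·3 + 11)/6 = 24/6 = 4
te_B = (1 + 4·2 + 9)/6 = 18/6 = 3
te_C = (7 + 4·8 + 15)/6 = 54/6 = 9
te_D = (10 + 4·14 + 18)/6 = 84/6 = 14
te_E = (7 + 4·12 + 23)/6 = 78/6 = 13
te_F = (1 + 4·5 + 9)/6 = 30/6 = 5

Forward pass:
ES_A = 0; EF_A = 4
ES_B = 4; EF_B = 4+3 = 7
ES_C = max(EF_A=4, EF_B=7) = 7; EF_C = 7+9 = 16
ES_D = 4; EF_D = 4+14 = 18
ES_E = 7; EF_E = 7+13 = 20
ES_F = max(EF_C=16, EF_D=18, EF_E=20) = 20; EF_F = 20+5 = 25
Expected project duration μ = 25 hours. Critical path: A → B → E → F.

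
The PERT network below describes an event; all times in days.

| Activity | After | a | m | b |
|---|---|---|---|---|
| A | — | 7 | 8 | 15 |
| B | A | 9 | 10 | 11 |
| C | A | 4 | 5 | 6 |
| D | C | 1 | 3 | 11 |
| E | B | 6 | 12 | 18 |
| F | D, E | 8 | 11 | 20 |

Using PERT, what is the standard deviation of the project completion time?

te_A = (7 + 4·8 + 15)/6 = 54/6 = 9; σ²_A = ((15−7)/6)² = 1.778
te_B = (9 + 4·10 + 11)/6 = 60/6 = 10; σ²_B = ((11−9)/6)² = 0.111
te_C = (4 + 4·5 + 6)/6 = 30/6 = 5; σ²_C = ((6−4)/6)² = 0.111
te_D = (1 + 4·3 + 11)/6 = 24/6 = 4; σ²_D = ((11−1)/6)² = 2.778
te_E = (6 + 4·12 + 18)/6 = 72/6 = 12; σ²_E = ((18−6)/6)² = 4.000
te_F = (8 + 4·11 + 20)/6 = 72/6 = 12; σ²_F = ((20−8)/6)² = 4.000

Forward pass:
ES_A = 0; EF_A = 9
ES_B = 9; EF_B = 9+10 = 19
ES_C = 9; EF_C = 9+5 = 14
ES_D = 14; EF_D = 14+4 = 18
ES_E = 19; EF_E = 19+12 = 31
ES_F = max(EF_D=18, EF_E=31) = 31; EF_F = 31+12 = 43
Expected project duration μ = 43 days. Critical path: A → B → E → F.

Variance along critical path = 1.778 + 0.111 + 4.000 + 4.000 = 9.889
σ = √9.889 = 3.145 days

3.14 days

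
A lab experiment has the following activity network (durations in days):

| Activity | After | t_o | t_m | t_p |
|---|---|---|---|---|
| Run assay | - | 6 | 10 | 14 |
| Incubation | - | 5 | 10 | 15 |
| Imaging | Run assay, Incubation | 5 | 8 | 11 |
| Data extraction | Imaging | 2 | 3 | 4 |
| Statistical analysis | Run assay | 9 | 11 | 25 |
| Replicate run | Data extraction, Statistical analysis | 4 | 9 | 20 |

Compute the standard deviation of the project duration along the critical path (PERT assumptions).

4.00 days

te_Run assay = (6 + 4·10 + 14)/6 = 60/6 = 10; σ²_Run assay = ((14−6)/6)² = 1.778
te_Incubation = (5 + 4·10 + 15)/6 = 60/6 = 10; σ²_Incubation = ((15−5)/6)² = 2.778
te_Imaging = (5 + 4·8 + 11)/6 = 48/6 = 8; σ²_Imaging = ((11−5)/6)² = 1.000
te_Data extraction = (2 + 4·3 + 4)/6 = 18/6 = 3; σ²_Data extraction = ((4−2)/6)² = 0.111
te_Statistical analysis = (9 + 4·11 + 25)/6 = 78/6 = 13; σ²_Statistical analysis = ((25−9)/6)² = 7.111
te_Replicate run = (4 + 4·9 + 20)/6 = 60/6 = 10; σ²_Replicate run = ((20−4)/6)² = 7.111

Forward pass:
ES_Run assay = 0; EF_Run assay = 10
ES_Incubation = 0; EF_Incubation = 10
ES_Imaging = max(EF_Run assay=10, EF_Incubation=10) = 10; EF_Imaging = 10+8 = 18
ES_Data extraction = 18; EF_Data extraction = 18+3 = 21
ES_Statistical analysis = 10; EF_Statistical analysis = 10+13 = 23
ES_Replicate run = max(EF_Data extraction=21, EF_Statistical analysis=23) = 23; EF_Replicate run = 23+10 = 33
Expected project duration μ = 33 days. Critical path: Run assay → Statistical analysis → Replicate run.

Variance along critical path = 1.778 + 7.111 + 7.111 = 16.000
σ = √16.000 = 4.000 days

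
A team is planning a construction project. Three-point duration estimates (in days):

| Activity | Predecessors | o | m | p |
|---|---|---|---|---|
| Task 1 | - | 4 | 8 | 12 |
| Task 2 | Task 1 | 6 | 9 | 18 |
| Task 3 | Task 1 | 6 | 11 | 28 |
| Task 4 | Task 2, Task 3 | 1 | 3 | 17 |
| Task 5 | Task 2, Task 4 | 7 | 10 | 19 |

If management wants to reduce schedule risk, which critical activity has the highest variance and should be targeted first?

Task 3

te_Task 1 = (4 + 4·8 + 12)/6 = 48/6 = 8; σ²_Task 1 = ((12−4)/6)² = 1.778
te_Task 2 = (6 + 4·9 + 18)/6 = 60/6 = 10; σ²_Task 2 = ((18−6)/6)² = 4.000
te_Task 3 = (6 + 4·11 + 28)/6 = 78/6 = 13; σ²_Task 3 = ((28−6)/6)² = 13.444
te_Task 4 = (1 + 4·3 + 17)/6 = 30/6 = 5; σ²_Task 4 = ((17−1)/6)² = 7.111
te_Task 5 = (7 + 4·10 + 19)/6 = 66/6 = 11; σ²_Task 5 = ((19−7)/6)² = 4.000

Forward pass:
ES_Task 1 = 0; EF_Task 1 = 8
ES_Task 2 = 8; EF_Task 2 = 8+10 = 18
ES_Task 3 = 8; EF_Task 3 = 8+13 = 21
ES_Task 4 = max(EF_Task 2=18, EF_Task 3=21) = 21; EF_Task 4 = 21+5 = 26
ES_Task 5 = max(EF_Task 2=18, EF_Task 4=26) = 26; EF_Task 5 = 26+11 = 37
Expected project duration μ = 37 days. Critical path: Task 1 → Task 3 → Task 4 → Task 5.

Variances on critical path: σ²_Task 1=1.778, σ²_Task 3=13.444, σ²_Task 4=7.111, σ²_Task 5=4.000.
Largest is σ²_Task 3 = 13.444.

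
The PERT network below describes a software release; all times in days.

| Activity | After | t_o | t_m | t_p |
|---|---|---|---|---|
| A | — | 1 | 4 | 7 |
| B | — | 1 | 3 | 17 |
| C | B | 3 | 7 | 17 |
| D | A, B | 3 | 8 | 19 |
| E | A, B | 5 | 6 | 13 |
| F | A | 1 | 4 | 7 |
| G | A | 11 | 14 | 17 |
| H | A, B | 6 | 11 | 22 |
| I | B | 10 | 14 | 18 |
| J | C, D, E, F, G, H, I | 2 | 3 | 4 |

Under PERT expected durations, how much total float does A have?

te_A = (1 + 4·4 + 7)/6 = 24/6 = 4
te_B = (1 + 4·3 + 17)/6 = 30/6 = 5
te_C = (3 + 4·7 + 17)/6 = 48/6 = 8
te_D = (3 + 4·8 + 19)/6 = 54/6 = 9
te_E = (5 + 4·6 + 13)/6 = 42/6 = 7
te_F = (1 + 4·4 + 7)/6 = 24/6 = 4
te_G = (11 + 4·14 + 17)/6 = 84/6 = 14
te_H = (6 + 4·11 + 22)/6 = 72/6 = 12
te_I = (10 + 4·14 + 18)/6 = 84/6 = 14
te_J = (2 + 4·3 + 4)/6 = 18/6 = 3

Forward pass:
ES_A = 0; EF_A = 4
ES_B = 0; EF_B = 5
ES_C = 5; EF_C = 5+8 = 13
ES_D = max(EF_A=4, EF_B=5) = 5; EF_D = 5+9 = 14
ES_E = max(EF_A=4, EF_B=5) = 5; EF_E = 5+7 = 12
ES_F = 4; EF_F = 4+4 = 8
ES_G = 4; EF_G = 4+14 = 18
ES_H = max(EF_A=4, EF_B=5) = 5; EF_H = 5+12 = 17
ES_I = 5; EF_I = 5+14 = 19
ES_J = max(EF_C=13, EF_D=14, EF_E=12, EF_F=8, EF_G=18, EF_H=17, EF_I=19) = 19; EF_J = 19+3 = 22
Expected project duration μ = 22 days. Critical path: B → I → J.

Backward pass:
LF_J = 22; LS_J = 22−3 = 19
LF_I = LS_J = 19; LS_I = 19−14 = 5
LF_H = LS_J = 19; LS_H = 19−12 = 7
LF_G = LS_J = 19; LS_G = 19−14 = 5
LF_F = LS_J = 19; LS_F = 19−4 = 15
LF_E = LS_J = 19; LS_E = 19−7 = 12
LF_D = LS_J = 19; LS_D = 19−9 = 10
LF_C = LS_J = 19; LS_C = 19−8 = 11
LF_B = min(LS_C=11, LS_D=10, LS_E=12, LS_H=7, LS_I=5) = 5; LS_B = 5−5 = 0
LF_A = min(LS_D=10, LS_E=12, LS_F=15, LS_G=5, LS_H=7) = 5; LS_A = 5−4 = 1
Slack_A = LS_A − ES_A = 1 − 0 = 1

1 days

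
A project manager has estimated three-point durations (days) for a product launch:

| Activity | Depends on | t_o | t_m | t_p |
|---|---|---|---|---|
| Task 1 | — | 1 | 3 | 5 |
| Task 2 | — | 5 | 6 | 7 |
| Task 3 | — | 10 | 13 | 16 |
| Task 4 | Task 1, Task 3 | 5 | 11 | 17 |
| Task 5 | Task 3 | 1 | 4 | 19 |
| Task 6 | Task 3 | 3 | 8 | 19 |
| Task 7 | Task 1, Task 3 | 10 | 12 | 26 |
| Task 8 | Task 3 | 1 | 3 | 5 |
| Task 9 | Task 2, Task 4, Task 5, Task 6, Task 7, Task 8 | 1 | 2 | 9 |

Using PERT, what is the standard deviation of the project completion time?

3.14 days

te_Task 1 = (1 + 4·3 + 5)/6 = 18/6 = 3; σ²_Task 1 = ((5−1)/6)² = 0.444
te_Task 2 = (5 + 4·6 + 7)/6 = 36/6 = 6; σ²_Task 2 = ((7−5)/6)² = 0.111
te_Task 3 = (10 + 4·13 + 16)/6 = 78/6 = 13; σ²_Task 3 = ((16−10)/6)² = 1.000
te_Task 4 = (5 + 4·11 + 17)/6 = 66/6 = 11; σ²_Task 4 = ((17−5)/6)² = 4.000
te_Task 5 = (1 + 4·4 + 19)/6 = 36/6 = 6; σ²_Task 5 = ((19−1)/6)² = 9.000
te_Task 6 = (3 + 4·8 + 19)/6 = 54/6 = 9; σ²_Task 6 = ((19−3)/6)² = 7.111
te_Task 7 = (10 + 4·12 + 26)/6 = 84/6 = 14; σ²_Task 7 = ((26−10)/6)² = 7.111
te_Task 8 = (1 + 4·3 + 5)/6 = 18/6 = 3; σ²_Task 8 = ((5−1)/6)² = 0.444
te_Task 9 = (1 + 4·2 + 9)/6 = 18/6 = 3; σ²_Task 9 = ((9−1)/6)² = 1.778

Forward pass:
ES_Task 1 = 0; EF_Task 1 = 3
ES_Task 2 = 0; EF_Task 2 = 6
ES_Task 3 = 0; EF_Task 3 = 13
ES_Task 4 = max(EF_Task 1=3, EF_Task 3=13) = 13; EF_Task 4 = 13+11 = 24
ES_Task 5 = 13; EF_Task 5 = 13+6 = 19
ES_Task 6 = 13; EF_Task 6 = 13+9 = 22
ES_Task 7 = max(EF_Task 1=3, EF_Task 3=13) = 13; EF_Task 7 = 13+14 = 27
ES_Task 8 = 13; EF_Task 8 = 13+3 = 16
ES_Task 9 = max(EF_Task 2=6, EF_Task 4=24, EF_Task 5=19, EF_Task 6=22, EF_Task 7=27, EF_Task 8=16) = 27; EF_Task 9 = 27+3 = 30
Expected project duration μ = 30 days. Critical path: Task 3 → Task 7 → Task 9.

Variance along critical path = 1.000 + 7.111 + 1.778 = 9.889
σ = √9.889 = 3.145 days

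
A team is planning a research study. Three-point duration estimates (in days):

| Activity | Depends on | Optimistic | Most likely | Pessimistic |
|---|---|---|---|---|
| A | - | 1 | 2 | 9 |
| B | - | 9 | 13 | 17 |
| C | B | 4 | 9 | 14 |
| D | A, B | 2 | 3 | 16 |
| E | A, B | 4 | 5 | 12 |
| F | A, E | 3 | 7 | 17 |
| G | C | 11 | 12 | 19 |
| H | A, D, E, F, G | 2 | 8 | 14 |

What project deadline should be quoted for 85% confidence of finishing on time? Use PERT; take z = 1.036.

46.3 days

te_A = (1 + 4·2 + 9)/6 = 18/6 = 3; σ²_A = ((9−1)/6)² = 1.778
te_B = (9 + 4·13 + 17)/6 = 78/6 = 13; σ²_B = ((17−9)/6)² = 1.778
te_C = (4 + 4·9 + 14)/6 = 54/6 = 9; σ²_C = ((14−4)/6)² = 2.778
te_D = (2 + 4·3 + 16)/6 = 30/6 = 5; σ²_D = ((16−2)/6)² = 5.444
te_E = (4 + 4·5 + 12)/6 = 36/6 = 6; σ²_E = ((12−4)/6)² = 1.778
te_F = (3 + 4·7 + 17)/6 = 48/6 = 8; σ²_F = ((17−3)/6)² = 5.444
te_G = (11 + 4·12 + 19)/6 = 78/6 = 13; σ²_G = ((19−11)/6)² = 1.778
te_H = (2 + 4·8 + 14)/6 = 48/6 = 8; σ²_H = ((14−2)/6)² = 4.000

Forward pass:
ES_A = 0; EF_A = 3
ES_B = 0; EF_B = 13
ES_C = 13; EF_C = 13+9 = 22
ES_D = max(EF_A=3, EF_B=13) = 13; EF_D = 13+5 = 18
ES_E = max(EF_A=3, EF_B=13) = 13; EF_E = 13+6 = 19
ES_F = max(EF_A=3, EF_E=19) = 19; EF_F = 19+8 = 27
ES_G = 22; EF_G = 22+13 = 35
ES_H = max(EF_A=3, EF_D=18, EF_E=19, EF_F=27, EF_G=35) = 35; EF_H = 35+8 = 43
Expected project duration μ = 43 days. Critical path: B → C → G → H.

Variance along critical path = 1.778 + 2.778 + 1.778 + 4.000 = 10.333; σ = 3.215 days.
D = μ + z·σ = 43 + 1.036·3.215 = 46.3 days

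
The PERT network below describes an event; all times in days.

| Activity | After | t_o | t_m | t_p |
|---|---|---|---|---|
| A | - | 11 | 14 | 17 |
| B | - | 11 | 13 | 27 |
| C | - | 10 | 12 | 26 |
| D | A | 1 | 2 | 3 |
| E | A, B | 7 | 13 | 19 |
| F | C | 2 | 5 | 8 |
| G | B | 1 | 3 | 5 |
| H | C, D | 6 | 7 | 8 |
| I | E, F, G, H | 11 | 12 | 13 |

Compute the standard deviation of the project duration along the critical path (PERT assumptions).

3.35 days

te_A = (11 + 4·14 + 17)/6 = 84/6 = 14; σ²_A = ((17−11)/6)² = 1.000
te_B = (11 + 4·13 + 27)/6 = 90/6 = 15; σ²_B = ((27−11)/6)² = 7.111
te_C = (10 + 4·12 + 26)/6 = 84/6 = 14; σ²_C = ((26−10)/6)² = 7.111
te_D = (1 + 4·2 + 3)/6 = 12/6 = 2; σ²_D = ((3−1)/6)² = 0.111
te_E = (7 + 4·13 + 19)/6 = 78/6 = 13; σ²_E = ((19−7)/6)² = 4.000
te_F = (2 + 4·5 + 8)/6 = 30/6 = 5; σ²_F = ((8−2)/6)² = 1.000
te_G = (1 + 4·3 + 5)/6 = 18/6 = 3; σ²_G = ((5−1)/6)² = 0.444
te_H = (6 + 4·7 + 8)/6 = 42/6 = 7; σ²_H = ((8−6)/6)² = 0.111
te_I = (11 + 4·12 + 13)/6 = 72/6 = 12; σ²_I = ((13−11)/6)² = 0.111

Forward pass:
ES_A = 0; EF_A = 14
ES_B = 0; EF_B = 15
ES_C = 0; EF_C = 14
ES_D = 14; EF_D = 14+2 = 16
ES_E = max(EF_A=14, EF_B=15) = 15; EF_E = 15+13 = 28
ES_F = 14; EF_F = 14+5 = 19
ES_G = 15; EF_G = 15+3 = 18
ES_H = max(EF_C=14, EF_D=16) = 16; EF_H = 16+7 = 23
ES_I = max(EF_E=28, EF_F=19, EF_G=18, EF_H=23) = 28; EF_I = 28+12 = 40
Expected project duration μ = 40 days. Critical path: B → E → I.

Variance along critical path = 7.111 + 4.000 + 0.111 = 11.222
σ = √11.222 = 3.350 days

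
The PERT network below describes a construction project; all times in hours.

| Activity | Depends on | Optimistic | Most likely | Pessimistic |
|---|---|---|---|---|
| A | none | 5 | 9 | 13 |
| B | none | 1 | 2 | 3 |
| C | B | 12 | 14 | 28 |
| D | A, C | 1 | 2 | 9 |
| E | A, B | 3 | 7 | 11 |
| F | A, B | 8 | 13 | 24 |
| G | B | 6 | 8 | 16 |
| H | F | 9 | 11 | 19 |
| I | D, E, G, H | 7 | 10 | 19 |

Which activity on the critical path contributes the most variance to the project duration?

F

te_A = (5 + 4·9 + 13)/6 = 54/6 = 9; σ²_A = ((13−5)/6)² = 1.778
te_B = (1 + 4·2 + 3)/6 = 12/6 = 2; σ²_B = ((3−1)/6)² = 0.111
te_C = (12 + 4·14 + 28)/6 = 96/6 = 16; σ²_C = ((28−12)/6)² = 7.111
te_D = (1 + 4·2 + 9)/6 = 18/6 = 3; σ²_D = ((9−1)/6)² = 1.778
te_E = (3 + 4·7 + 11)/6 = 42/6 = 7; σ²_E = ((11−3)/6)² = 1.778
te_F = (8 + 4·13 + 24)/6 = 84/6 = 14; σ²_F = ((24−8)/6)² = 7.111
te_G = (6 + 4·8 + 16)/6 = 54/6 = 9; σ²_G = ((16−6)/6)² = 2.778
te_H = (9 + 4·11 + 19)/6 = 72/6 = 12; σ²_H = ((19−9)/6)² = 2.778
te_I = (7 + 4·10 + 19)/6 = 66/6 = 11; σ²_I = ((19−7)/6)² = 4.000

Forward pass:
ES_A = 0; EF_A = 9
ES_B = 0; EF_B = 2
ES_C = 2; EF_C = 2+16 = 18
ES_D = max(EF_A=9, EF_C=18) = 18; EF_D = 18+3 = 21
ES_E = max(EF_A=9, EF_B=2) = 9; EF_E = 9+7 = 16
ES_F = max(EF_A=9, EF_B=2) = 9; EF_F = 9+14 = 23
ES_G = 2; EF_G = 2+9 = 11
ES_H = 23; EF_H = 23+12 = 35
ES_I = max(EF_D=21, EF_E=16, EF_G=11, EF_H=35) = 35; EF_I = 35+11 = 46
Expected project duration μ = 46 hours. Critical path: A → F → H → I.

Variances on critical path: σ²_A=1.778, σ²_F=7.111, σ²_H=2.778, σ²_I=4.000.
Largest is σ²_F = 7.111.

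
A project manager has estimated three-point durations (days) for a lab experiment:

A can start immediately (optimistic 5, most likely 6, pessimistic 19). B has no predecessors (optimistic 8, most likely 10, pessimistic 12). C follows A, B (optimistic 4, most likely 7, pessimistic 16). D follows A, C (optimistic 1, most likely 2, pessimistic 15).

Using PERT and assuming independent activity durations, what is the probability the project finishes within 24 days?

0.738

te_A = (5 + 4·6 + 19)/6 = 48/6 = 8; σ²_A = ((19−5)/6)² = 5.444
te_B = (8 + 4·10 + 12)/6 = 60/6 = 10; σ²_B = ((12−8)/6)² = 0.444
te_C = (4 + 4·7 + 16)/6 = 48/6 = 8; σ²_C = ((16−4)/6)² = 4.000
te_D = (1 + 4·2 + 15)/6 = 24/6 = 4; σ²_D = ((15−1)/6)² = 5.444

Forward pass:
ES_A = 0; EF_A = 8
ES_B = 0; EF_B = 10
ES_C = max(EF_A=8, EF_B=10) = 10; EF_C = 10+8 = 18
ES_D = max(EF_A=8, EF_C=18) = 18; EF_D = 18+4 = 22
Expected project duration μ = 22 days. Critical path: B → C → D.

Variance along critical path = 0.444 + 4.000 + 5.444 = 9.889; σ = √9.889 = 3.145 days.
Z = (24 − 22) / 3.145 = 0.636
P(T ≤ 24) = Φ(0.636) ≈ 0.738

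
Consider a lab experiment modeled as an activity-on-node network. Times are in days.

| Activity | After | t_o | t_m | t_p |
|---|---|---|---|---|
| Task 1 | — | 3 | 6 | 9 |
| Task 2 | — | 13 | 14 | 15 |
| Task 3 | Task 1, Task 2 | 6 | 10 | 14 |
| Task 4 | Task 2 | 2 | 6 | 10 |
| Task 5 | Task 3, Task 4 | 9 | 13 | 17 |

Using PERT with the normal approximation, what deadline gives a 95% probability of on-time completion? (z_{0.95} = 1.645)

40.1 days

te_Task 1 = (3 + 4·6 + 9)/6 = 36/6 = 6; σ²_Task 1 = ((9−3)/6)² = 1.000
te_Task 2 = (13 + 4·14 + 15)/6 = 84/6 = 14; σ²_Task 2 = ((15−13)/6)² = 0.111
te_Task 3 = (6 + 4·10 + 14)/6 = 60/6 = 10; σ²_Task 3 = ((14−6)/6)² = 1.778
te_Task 4 = (2 + 4·6 + 10)/6 = 36/6 = 6; σ²_Task 4 = ((10−2)/6)² = 1.778
te_Task 5 = (9 + 4·13 + 17)/6 = 78/6 = 13; σ²_Task 5 = ((17−9)/6)² = 1.778

Forward pass:
ES_Task 1 = 0; EF_Task 1 = 6
ES_Task 2 = 0; EF_Task 2 = 14
ES_Task 3 = max(EF_Task 1=6, EF_Task 2=14) = 14; EF_Task 3 = 14+10 = 24
ES_Task 4 = 14; EF_Task 4 = 14+6 = 20
ES_Task 5 = max(EF_Task 3=24, EF_Task 4=20) = 24; EF_Task 5 = 24+13 = 37
Expected project duration μ = 37 days. Critical path: Task 2 → Task 3 → Task 5.

Variance along critical path = 0.111 + 1.778 + 1.778 = 3.667; σ = 1.915 days.
D = μ + z·σ = 37 + 1.645·1.915 = 40.1 days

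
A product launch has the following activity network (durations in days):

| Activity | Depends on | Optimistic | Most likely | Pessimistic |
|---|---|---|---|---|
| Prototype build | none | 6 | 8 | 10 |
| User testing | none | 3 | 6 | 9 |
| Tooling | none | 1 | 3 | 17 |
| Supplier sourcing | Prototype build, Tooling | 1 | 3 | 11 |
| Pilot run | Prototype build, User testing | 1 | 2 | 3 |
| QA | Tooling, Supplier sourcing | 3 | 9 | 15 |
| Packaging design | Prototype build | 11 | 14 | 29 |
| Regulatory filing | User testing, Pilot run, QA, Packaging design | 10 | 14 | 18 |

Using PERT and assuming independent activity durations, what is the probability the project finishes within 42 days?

te_Prototype build = (6 + 4·8 + 10)/6 = 48/6 = 8; σ²_Prototype build = ((10−6)/6)² = 0.444
te_User testing = (3 + 4·6 + 9)/6 = 36/6 = 6; σ²_User testing = ((9−3)/6)² = 1.000
te_Tooling = (1 + 4·3 + 17)/6 = 30/6 = 5; σ²_Tooling = ((17−1)/6)² = 7.111
te_Supplier sourcing = (1 + 4·3 + 11)/6 = 24/6 = 4; σ²_Supplier sourcing = ((11−1)/6)² = 2.778
te_Pilot run = (1 + 4·2 + 3)/6 = 12/6 = 2; σ²_Pilot run = ((3−1)/6)² = 0.111
te_QA = (3 + 4·9 + 15)/6 = 54/6 = 9; σ²_QA = ((15−3)/6)² = 4.000
te_Packaging design = (11 + 4·14 + 29)/6 = 96/6 = 16; σ²_Packaging design = ((29−11)/6)² = 9.000
te_Regulatory filing = (10 + 4·14 + 18)/6 = 84/6 = 14; σ²_Regulatory filing = ((18−10)/6)² = 1.778

Forward pass:
ES_Prototype build = 0; EF_Prototype build = 8
ES_User testing = 0; EF_User testing = 6
ES_Tooling = 0; EF_Tooling = 5
ES_Supplier sourcing = max(EF_Prototype build=8, EF_Tooling=5) = 8; EF_Supplier sourcing = 8+4 = 12
ES_Pilot run = max(EF_Prototype build=8, EF_User testing=6) = 8; EF_Pilot run = 8+2 = 10
ES_QA = max(EF_Tooling=5, EF_Supplier sourcing=12) = 12; EF_QA = 12+9 = 21
ES_Packaging design = 8; EF_Packaging design = 8+16 = 24
ES_Regulatory filing = max(EF_User testing=6, EF_Pilot run=10, EF_QA=21, EF_Packaging design=24) = 24; EF_Regulatory filing = 24+14 = 38
Expected project duration μ = 38 days. Critical path: Prototype build → Packaging design → Regulatory filing.

Variance along critical path = 0.444 + 9.000 + 1.778 = 11.222; σ = √11.222 = 3.350 days.
Z = (42 − 38) / 3.350 = 1.194
P(T ≤ 42) = Φ(1.194) ≈ 0.884

0.884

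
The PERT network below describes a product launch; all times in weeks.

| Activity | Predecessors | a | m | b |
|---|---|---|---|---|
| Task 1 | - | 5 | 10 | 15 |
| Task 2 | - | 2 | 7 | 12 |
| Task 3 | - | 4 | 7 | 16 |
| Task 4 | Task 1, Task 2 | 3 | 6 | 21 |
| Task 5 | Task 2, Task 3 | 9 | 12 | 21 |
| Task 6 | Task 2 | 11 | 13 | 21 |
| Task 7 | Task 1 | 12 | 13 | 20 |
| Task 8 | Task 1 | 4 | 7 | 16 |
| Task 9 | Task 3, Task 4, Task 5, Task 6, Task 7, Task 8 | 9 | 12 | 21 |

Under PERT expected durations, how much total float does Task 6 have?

3 weeks

te_Task 1 = (5 + 4·10 + 15)/6 = 60/6 = 10
te_Task 2 = (2 + 4·7 + 12)/6 = 42/6 = 7
te_Task 3 = (4 + 4·7 + 16)/6 = 48/6 = 8
te_Task 4 = (3 + 4·6 + 21)/6 = 48/6 = 8
te_Task 5 = (9 + 4·12 + 21)/6 = 78/6 = 13
te_Task 6 = (11 + 4·13 + 21)/6 = 84/6 = 14
te_Task 7 = (12 + 4·13 + 20)/6 = 84/6 = 14
te_Task 8 = (4 + 4·7 + 16)/6 = 48/6 = 8
te_Task 9 = (9 + 4·12 + 21)/6 = 78/6 = 13

Forward pass:
ES_Task 1 = 0; EF_Task 1 = 10
ES_Task 2 = 0; EF_Task 2 = 7
ES_Task 3 = 0; EF_Task 3 = 8
ES_Task 4 = max(EF_Task 1=10, EF_Task 2=7) = 10; EF_Task 4 = 10+8 = 18
ES_Task 5 = max(EF_Task 2=7, EF_Task 3=8) = 8; EF_Task 5 = 8+13 = 21
ES_Task 6 = 7; EF_Task 6 = 7+14 = 21
ES_Task 7 = 10; EF_Task 7 = 10+14 = 24
ES_Task 8 = 10; EF_Task 8 = 10+8 = 18
ES_Task 9 = max(EF_Task 3=8, EF_Task 4=18, EF_Task 5=21, EF_Task 6=21, EF_Task 7=24, EF_Task 8=18) = 24; EF_Task 9 = 24+13 = 37
Expected project duration μ = 37 weeks. Critical path: Task 1 → Task 7 → Task 9.

Backward pass:
LF_Task 9 = 37; LS_Task 9 = 37−13 = 24
LF_Task 8 = LS_Task 9 = 24; LS_Task 8 = 24−8 = 16
LF_Task 7 = LS_Task 9 = 24; LS_Task 7 = 24−14 = 10
LF_Task 6 = LS_Task 9 = 24; LS_Task 6 = 24−14 = 10
LF_Task 5 = LS_Task 9 = 24; LS_Task 5 = 24−13 = 11
LF_Task 4 = LS_Task 9 = 24; LS_Task 4 = 24−8 = 16
LF_Task 3 = min(LS_Task 5=11, LS_Task 9=24) = 11; LS_Task 3 = 11−8 = 3
LF_Task 2 = min(LS_Task 4=16, LS_Task 5=11, LS_Task 6=10) = 10; LS_Task 2 = 10−7 = 3
LF_Task 1 = min(LS_Task 4=16, LS_Task 7=10, LS_Task 8=16) = 10; LS_Task 1 = 10−10 = 0
Slack_Task 6 = LS_Task 6 − ES_Task 6 = 10 − 7 = 3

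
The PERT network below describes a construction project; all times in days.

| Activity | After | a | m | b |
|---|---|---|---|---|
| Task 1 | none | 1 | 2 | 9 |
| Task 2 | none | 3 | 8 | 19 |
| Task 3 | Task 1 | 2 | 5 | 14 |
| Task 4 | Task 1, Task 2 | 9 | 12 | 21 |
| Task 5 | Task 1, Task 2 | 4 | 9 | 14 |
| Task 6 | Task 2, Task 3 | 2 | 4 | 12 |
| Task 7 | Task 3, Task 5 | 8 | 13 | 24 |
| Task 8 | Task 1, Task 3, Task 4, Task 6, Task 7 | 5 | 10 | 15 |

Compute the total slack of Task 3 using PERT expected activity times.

9 days

te_Task 1 = (1 + 4·2 + 9)/6 = 18/6 = 3
te_Task 2 = (3 + 4·8 + 19)/6 = 54/6 = 9
te_Task 3 = (2 + 4·5 + 14)/6 = 36/6 = 6
te_Task 4 = (9 + 4·12 + 21)/6 = 78/6 = 13
te_Task 5 = (4 + 4·9 + 14)/6 = 54/6 = 9
te_Task 6 = (2 + 4·4 + 12)/6 = 30/6 = 5
te_Task 7 = (8 + 4·13 + 24)/6 = 84/6 = 14
te_Task 8 = (5 + 4·10 + 15)/6 = 60/6 = 10

Forward pass:
ES_Task 1 = 0; EF_Task 1 = 3
ES_Task 2 = 0; EF_Task 2 = 9
ES_Task 3 = 3; EF_Task 3 = 3+6 = 9
ES_Task 4 = max(EF_Task 1=3, EF_Task 2=9) = 9; EF_Task 4 = 9+13 = 22
ES_Task 5 = max(EF_Task 1=3, EF_Task 2=9) = 9; EF_Task 5 = 9+9 = 18
ES_Task 6 = max(EF_Task 2=9, EF_Task 3=9) = 9; EF_Task 6 = 9+5 = 14
ES_Task 7 = max(EF_Task 3=9, EF_Task 5=18) = 18; EF_Task 7 = 18+14 = 32
ES_Task 8 = max(EF_Task 1=3, EF_Task 3=9, EF_Task 4=22, EF_Task 6=14, EF_Task 7=32) = 32; EF_Task 8 = 32+10 = 42
Expected project duration μ = 42 days. Critical path: Task 2 → Task 5 → Task 7 → Task 8.

Backward pass:
LF_Task 8 = 42; LS_Task 8 = 42−10 = 32
LF_Task 7 = LS_Task 8 = 32; LS_Task 7 = 32−14 = 18
LF_Task 6 = LS_Task 8 = 32; LS_Task 6 = 32−5 = 27
LF_Task 5 = LS_Task 7 = 18; LS_Task 5 = 18−9 = 9
LF_Task 4 = LS_Task 8 = 32; LS_Task 4 = 32−13 = 19
LF_Task 3 = min(LS_Task 6=27, LS_Task 7=18, LS_Task 8=32) = 18; LS_Task 3 = 18−6 = 12
LF_Task 2 = min(LS_Task 4=19, LS_Task 5=9, LS_Task 6=27) = 9; LS_Task 2 = 9−9 = 0
LF_Task 1 = min(LS_Task 3=12, LS_Task 4=19, LS_Task 5=9, LS_Task 8=32) = 9; LS_Task 1 = 9−3 = 6
Slack_Task 3 = LS_Task 3 − ES_Task 3 = 12 − 3 = 9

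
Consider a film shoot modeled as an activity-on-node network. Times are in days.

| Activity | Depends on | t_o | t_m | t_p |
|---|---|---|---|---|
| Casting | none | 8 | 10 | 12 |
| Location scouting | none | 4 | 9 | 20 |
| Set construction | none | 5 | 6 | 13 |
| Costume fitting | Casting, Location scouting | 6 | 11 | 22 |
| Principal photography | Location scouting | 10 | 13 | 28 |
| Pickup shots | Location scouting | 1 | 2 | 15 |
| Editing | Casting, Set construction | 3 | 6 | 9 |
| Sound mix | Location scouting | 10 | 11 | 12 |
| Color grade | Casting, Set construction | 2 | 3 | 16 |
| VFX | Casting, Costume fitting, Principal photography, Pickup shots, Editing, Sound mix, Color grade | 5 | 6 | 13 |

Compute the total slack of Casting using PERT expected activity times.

te_Casting = (8 + 4·10 + 12)/6 = 60/6 = 10
te_Location scouting = (4 + 4·9 + 20)/6 = 60/6 = 10
te_Set construction = (5 + 4·6 + 13)/6 = 42/6 = 7
te_Costume fitting = (6 + 4·11 + 22)/6 = 72/6 = 12
te_Principal photography = (10 + 4·13 + 28)/6 = 90/6 = 15
te_Pickup shots = (1 + 4·2 + 15)/6 = 24/6 = 4
te_Editing = (3 + 4·6 + 9)/6 = 36/6 = 6
te_Sound mix = (10 + 4·11 + 12)/6 = 66/6 = 11
te_Color grade = (2 + 4·3 + 16)/6 = 30/6 = 5
te_VFX = (5 + 4·6 + 13)/6 = 42/6 = 7

Forward pass:
ES_Casting = 0; EF_Casting = 10
ES_Location scouting = 0; EF_Location scouting = 10
ES_Set construction = 0; EF_Set construction = 7
ES_Costume fitting = max(EF_Casting=10, EF_Location scouting=10) = 10; EF_Costume fitting = 10+12 = 22
ES_Principal photography = 10; EF_Principal photography = 10+15 = 25
ES_Pickup shots = 10; EF_Pickup shots = 10+4 = 14
ES_Editing = max(EF_Casting=10, EF_Set construction=7) = 10; EF_Editing = 10+6 = 16
ES_Sound mix = 10; EF_Sound mix = 10+11 = 21
ES_Color grade = max(EF_Casting=10, EF_Set construction=7) = 10; EF_Color grade = 10+5 = 15
ES_VFX = max(EF_Casting=10, EF_Costume fitting=22, EF_Principal photography=25, EF_Pickup shots=14, EF_Editing=16, EF_Sound mix=21, EF_Color grade=15) = 25; EF_VFX = 25+7 = 32
Expected project duration μ = 32 days. Critical path: Location scouting → Principal photography → VFX.

Backward pass:
LF_VFX = 32; LS_VFX = 32−7 = 25
LF_Color grade = LS_VFX = 25; LS_Color grade = 25−5 = 20
LF_Sound mix = LS_VFX = 25; LS_Sound mix = 25−11 = 14
LF_Editing = LS_VFX = 25; LS_Editing = 25−6 = 19
LF_Pickup shots = LS_VFX = 25; LS_Pickup shots = 25−4 = 21
LF_Principal photography = LS_VFX = 25; LS_Principal photography = 25−15 = 10
LF_Costume fitting = LS_VFX = 25; LS_Costume fitting = 25−12 = 13
LF_Set construction = min(LS_Editing=19, LS_Color grade=20) = 19; LS_Set construction = 19−7 = 12
LF_Location scouting = min(LS_Costume fitting=13, LS_Principal photography=10, LS_Pickup shots=21, LS_Sound mix=14) = 10; LS_Location scouting = 10−10 = 0
LF_Casting = min(LS_Costume fitting=13, LS_Editing=19, LS_Color grade=20, LS_VFX=25) = 13; LS_Casting = 13−10 = 3
Slack_Casting = LS_Casting − ES_Casting = 3 − 0 = 3

3 days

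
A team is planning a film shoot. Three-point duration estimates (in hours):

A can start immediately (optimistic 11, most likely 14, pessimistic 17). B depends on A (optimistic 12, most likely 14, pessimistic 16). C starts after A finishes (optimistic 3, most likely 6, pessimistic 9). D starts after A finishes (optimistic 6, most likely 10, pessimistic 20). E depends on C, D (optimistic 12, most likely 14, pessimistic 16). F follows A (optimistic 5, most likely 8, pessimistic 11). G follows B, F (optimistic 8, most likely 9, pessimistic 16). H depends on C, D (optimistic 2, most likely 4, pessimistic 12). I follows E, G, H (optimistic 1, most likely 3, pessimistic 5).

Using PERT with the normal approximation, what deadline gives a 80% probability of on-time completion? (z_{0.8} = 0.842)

te_A = (11 + 4·14 + 17)/6 = 84/6 = 14; σ²_A = ((17−11)/6)² = 1.000
te_B = (12 + 4·14 + 16)/6 = 84/6 = 14; σ²_B = ((16−12)/6)² = 0.444
te_C = (3 + 4·6 + 9)/6 = 36/6 = 6; σ²_C = ((9−3)/6)² = 1.000
te_D = (6 + 4·10 + 20)/6 = 66/6 = 11; σ²_D = ((20−6)/6)² = 5.444
te_E = (12 + 4·14 + 16)/6 = 84/6 = 14; σ²_E = ((16−12)/6)² = 0.444
te_F = (5 + 4·8 + 11)/6 = 48/6 = 8; σ²_F = ((11−5)/6)² = 1.000
te_G = (8 + 4·9 + 16)/6 = 60/6 = 10; σ²_G = ((16−8)/6)² = 1.778
te_H = (2 + 4·4 + 12)/6 = 30/6 = 5; σ²_H = ((12−2)/6)² = 2.778
te_I = (1 + 4·3 + 5)/6 = 18/6 = 3; σ²_I = ((5−1)/6)² = 0.444

Forward pass:
ES_A = 0; EF_A = 14
ES_B = 14; EF_B = 14+14 = 28
ES_C = 14; EF_C = 14+6 = 20
ES_D = 14; EF_D = 14+11 = 25
ES_E = max(EF_C=20, EF_D=25) = 25; EF_E = 25+14 = 39
ES_F = 14; EF_F = 14+8 = 22
ES_G = max(EF_B=28, EF_F=22) = 28; EF_G = 28+10 = 38
ES_H = max(EF_C=20, EF_D=25) = 25; EF_H = 25+5 = 30
ES_I = max(EF_E=39, EF_G=38, EF_H=30) = 39; EF_I = 39+3 = 42
Expected project duration μ = 42 hours. Critical path: A → D → E → I.

Variance along critical path = 1.000 + 5.444 + 0.444 + 0.444 = 7.333; σ = 2.708 hours.
D = μ + z·σ = 42 + 0.842·2.708 = 44.3 hours

44.3 hours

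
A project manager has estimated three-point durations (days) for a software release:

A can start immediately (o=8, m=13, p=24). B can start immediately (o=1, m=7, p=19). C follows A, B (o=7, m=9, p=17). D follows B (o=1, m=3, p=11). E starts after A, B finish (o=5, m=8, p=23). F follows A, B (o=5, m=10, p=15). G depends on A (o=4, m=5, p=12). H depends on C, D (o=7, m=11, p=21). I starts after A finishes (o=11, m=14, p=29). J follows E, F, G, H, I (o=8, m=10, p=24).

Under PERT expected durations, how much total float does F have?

te_A = (8 + 4·13 + 24)/6 = 84/6 = 14
te_B = (1 + 4·7 + 19)/6 = 48/6 = 8
te_C = (7 + 4·9 + 17)/6 = 60/6 = 10
te_D = (1 + 4·3 + 11)/6 = 24/6 = 4
te_E = (5 + 4·8 + 23)/6 = 60/6 = 10
te_F = (5 + 4·10 + 15)/6 = 60/6 = 10
te_G = (4 + 4·5 + 12)/6 = 36/6 = 6
te_H = (7 + 4·11 + 21)/6 = 72/6 = 12
te_I = (11 + 4·14 + 29)/6 = 96/6 = 16
te_J = (8 + 4·10 + 24)/6 = 72/6 = 12

Forward pass:
ES_A = 0; EF_A = 14
ES_B = 0; EF_B = 8
ES_C = max(EF_A=14, EF_B=8) = 14; EF_C = 14+10 = 24
ES_D = 8; EF_D = 8+4 = 12
ES_E = max(EF_A=14, EF_B=8) = 14; EF_E = 14+10 = 24
ES_F = max(EF_A=14, EF_B=8) = 14; EF_F = 14+10 = 24
ES_G = 14; EF_G = 14+6 = 20
ES_H = max(EF_C=24, EF_D=12) = 24; EF_H = 24+12 = 36
ES_I = 14; EF_I = 14+16 = 30
ES_J = max(EF_E=24, EF_F=24, EF_G=20, EF_H=36, EF_I=30) = 36; EF_J = 36+12 = 48
Expected project duration μ = 48 days. Critical path: A → C → H → J.

Backward pass:
LF_J = 48; LS_J = 48−12 = 36
LF_I = LS_J = 36; LS_I = 36−16 = 20
LF_H = LS_J = 36; LS_H = 36−12 = 24
LF_G = LS_J = 36; LS_G = 36−6 = 30
LF_F = LS_J = 36; LS_F = 36−10 = 26
LF_E = LS_J = 36; LS_E = 36−10 = 26
LF_D = LS_H = 24; LS_D = 24−4 = 20
LF_C = LS_H = 24; LS_C = 24−10 = 14
LF_B = min(LS_C=14, LS_D=20, LS_E=26, LS_F=26) = 14; LS_B = 14−8 = 6
LF_A = min(LS_C=14, LS_E=26, LS_F=26, LS_G=30, LS_I=20) = 14; LS_A = 14−14 = 0
Slack_F = LS_F − ES_F = 26 − 14 = 12

12 days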